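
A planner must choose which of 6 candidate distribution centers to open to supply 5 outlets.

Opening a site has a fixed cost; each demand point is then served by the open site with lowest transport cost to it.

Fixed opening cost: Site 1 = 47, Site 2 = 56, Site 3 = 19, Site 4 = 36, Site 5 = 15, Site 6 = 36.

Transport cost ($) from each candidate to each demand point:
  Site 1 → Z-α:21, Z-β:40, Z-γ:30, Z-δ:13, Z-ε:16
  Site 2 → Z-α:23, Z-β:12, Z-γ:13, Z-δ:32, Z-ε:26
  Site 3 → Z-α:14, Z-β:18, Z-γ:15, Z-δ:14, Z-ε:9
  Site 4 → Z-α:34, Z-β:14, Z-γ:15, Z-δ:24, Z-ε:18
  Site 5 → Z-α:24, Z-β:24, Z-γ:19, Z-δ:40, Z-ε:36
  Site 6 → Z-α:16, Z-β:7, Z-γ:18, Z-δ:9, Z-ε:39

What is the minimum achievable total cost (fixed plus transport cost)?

Open {Site 3}: assign each demand point to its cheapest open site.
  Z-α→Site 3 14, Z-β→Site 3 18, Z-γ→Site 3 15, Z-δ→Site 3 14, Z-ε→Site 3 9
  transport cost 70, fixed 19 → total 89.
Compare {Site 3, Site 5}: transport cost 70 + fixed 34 = 104.
Compare {Site 3, Site 6}: transport cost 54 + fixed 55 = 109.
Compare {Site 3, Site 4}: transport cost 66 + fixed 55 = 121.
All other subsets cost ≥ 104. Minimum total cost: 89.

89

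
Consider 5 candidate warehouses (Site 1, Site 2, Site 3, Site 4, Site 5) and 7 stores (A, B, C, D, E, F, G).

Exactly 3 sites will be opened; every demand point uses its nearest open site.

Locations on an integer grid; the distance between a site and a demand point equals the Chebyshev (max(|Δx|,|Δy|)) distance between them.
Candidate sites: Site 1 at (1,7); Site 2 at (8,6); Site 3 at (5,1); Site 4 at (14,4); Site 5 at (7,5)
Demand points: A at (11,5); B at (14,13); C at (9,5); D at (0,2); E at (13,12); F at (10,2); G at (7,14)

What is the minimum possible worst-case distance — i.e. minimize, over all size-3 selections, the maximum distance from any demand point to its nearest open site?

7

Open {Site 1, Site 2, Site 3}.
  Farthest demand point is B at distance 7 (to Site 2); all others are ≤ 7.
With {Site 1, Site 2, Site 4} the worst case is 7.
With {Site 1, Site 2, Site 5} the worst case is 7.
No size-3 selection achieves below 7.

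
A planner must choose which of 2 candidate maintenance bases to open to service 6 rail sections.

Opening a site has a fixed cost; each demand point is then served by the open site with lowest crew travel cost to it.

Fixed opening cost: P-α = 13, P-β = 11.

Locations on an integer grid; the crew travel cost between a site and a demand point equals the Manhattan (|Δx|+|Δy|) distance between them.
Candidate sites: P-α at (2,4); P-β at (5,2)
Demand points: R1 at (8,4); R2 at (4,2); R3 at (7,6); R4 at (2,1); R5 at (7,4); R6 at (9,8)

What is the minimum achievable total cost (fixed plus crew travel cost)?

41

Open {P-β}: assign each demand point to its cheapest open site.
  R1→P-β 5, R2→P-β 1, R3→P-β 6, R4→P-β 4, R5→P-β 4, R6→P-β 10
  crew travel cost 30, fixed 11 → total 41.
Compare {P-α}: crew travel cost 36 + fixed 13 = 49.
Compare {P-α, P-β}: crew travel cost 29 + fixed 24 = 53.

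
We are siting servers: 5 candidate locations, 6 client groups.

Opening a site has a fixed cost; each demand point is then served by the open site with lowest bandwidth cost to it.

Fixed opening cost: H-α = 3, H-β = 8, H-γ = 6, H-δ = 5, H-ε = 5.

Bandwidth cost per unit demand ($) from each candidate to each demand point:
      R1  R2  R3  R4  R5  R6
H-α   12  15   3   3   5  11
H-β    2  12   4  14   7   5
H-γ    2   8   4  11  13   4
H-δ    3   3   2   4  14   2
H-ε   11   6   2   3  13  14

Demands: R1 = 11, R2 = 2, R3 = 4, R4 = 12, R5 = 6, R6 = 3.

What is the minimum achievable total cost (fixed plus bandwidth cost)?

Open {H-α, H-γ, H-δ}: assign each demand point to its cheapest open site.
  R1→H-γ 11×2=22, R2→H-δ 2×3=6, R3→H-δ 4×2=8, R4→H-α 12×3=36, R5→H-α 6×5=30, R6→H-δ 3×2=6
  bandwidth cost 108, fixed 14 → total 122.
Compare {H-α, H-β, H-δ}: bandwidth cost 108 + fixed 16 = 124.
Compare {H-α, H-δ}: bandwidth cost 119 + fixed 8 = 127.
Compare {H-α, H-γ, H-δ, H-ε}: bandwidth cost 108 + fixed 19 = 127.
All other subsets cost ≥ 124. Minimum total cost: 122.

122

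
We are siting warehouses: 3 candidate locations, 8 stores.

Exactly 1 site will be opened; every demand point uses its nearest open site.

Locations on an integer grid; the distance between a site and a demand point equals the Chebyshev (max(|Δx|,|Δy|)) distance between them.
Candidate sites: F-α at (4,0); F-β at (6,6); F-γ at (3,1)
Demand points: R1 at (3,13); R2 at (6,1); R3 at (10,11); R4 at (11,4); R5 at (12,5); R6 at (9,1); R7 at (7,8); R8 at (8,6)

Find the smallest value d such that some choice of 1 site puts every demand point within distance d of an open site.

Open {F-β}.
  Farthest demand point is R1 at distance 7 (to F-β); all others are ≤ 7.
With {F-γ} the worst case is 12.
With {F-α} the worst case is 13.
No size-1 selection achieves below 7.

7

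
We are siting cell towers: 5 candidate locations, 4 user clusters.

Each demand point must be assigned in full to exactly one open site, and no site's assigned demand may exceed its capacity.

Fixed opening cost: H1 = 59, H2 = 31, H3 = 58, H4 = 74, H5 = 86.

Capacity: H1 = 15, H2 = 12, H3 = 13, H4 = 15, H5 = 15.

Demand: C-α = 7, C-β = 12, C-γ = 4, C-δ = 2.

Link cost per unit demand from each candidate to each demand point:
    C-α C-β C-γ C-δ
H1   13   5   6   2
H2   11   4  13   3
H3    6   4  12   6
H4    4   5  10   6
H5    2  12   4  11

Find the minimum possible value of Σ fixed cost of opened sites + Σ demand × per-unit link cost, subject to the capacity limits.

217

Open {H2, H5}; cheapest assignment that respects the capacities:
  H2 (cap 12, load 12): C-β — cost 12×4 = 48
  H5 (cap 15, load 13): C-α, C-γ, C-δ — cost 7×2 + 4×4 + 2×11 = 52
  Shipping 100, fixed 117 → total 217.
  Any other capacity-feasible assignment to {H2, H5} ships for at least 100.
Compare {H2, H4}: its best feasible assignment gives total 233.
Compare {H1, H5}: its best feasible assignment gives total 239.
Every other set of open sites that can feasibly serve all demand totals ≥ 233 even under its best assignment. Minimum: 217.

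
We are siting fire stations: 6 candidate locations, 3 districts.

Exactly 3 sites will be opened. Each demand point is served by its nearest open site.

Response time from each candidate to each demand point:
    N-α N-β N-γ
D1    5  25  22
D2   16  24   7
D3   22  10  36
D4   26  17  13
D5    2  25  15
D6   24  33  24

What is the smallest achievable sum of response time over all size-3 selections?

19

Open {D2, D3, D5}.
  N-α→D5 2, N-β→D3 10, N-γ→D2 7  ⇒ total 19.
Compare {D1, D2, D3}: total 22.
Compare {D3, D4, D5}: total 25.
No size-3 selection does better; minimum is 19.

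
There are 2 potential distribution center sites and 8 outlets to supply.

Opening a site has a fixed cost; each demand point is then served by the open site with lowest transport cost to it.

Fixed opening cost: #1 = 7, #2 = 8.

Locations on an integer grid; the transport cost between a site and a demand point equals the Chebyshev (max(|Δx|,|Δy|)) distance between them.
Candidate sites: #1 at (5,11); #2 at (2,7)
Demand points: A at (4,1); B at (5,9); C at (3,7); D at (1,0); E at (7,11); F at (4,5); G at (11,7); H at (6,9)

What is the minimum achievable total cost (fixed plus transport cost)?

Open {#1, #2}: assign each demand point to its cheapest open site.
  A→#2 6, B→#1 2, C→#2 1, D→#2 7, E→#1 2, F→#2 2, G→#1 6, H→#1 2
  transport cost 28, fixed 15 → total 43.
Compare {#2}: transport cost 37 + fixed 8 = 45.
Compare {#1}: transport cost 43 + fixed 7 = 50.

43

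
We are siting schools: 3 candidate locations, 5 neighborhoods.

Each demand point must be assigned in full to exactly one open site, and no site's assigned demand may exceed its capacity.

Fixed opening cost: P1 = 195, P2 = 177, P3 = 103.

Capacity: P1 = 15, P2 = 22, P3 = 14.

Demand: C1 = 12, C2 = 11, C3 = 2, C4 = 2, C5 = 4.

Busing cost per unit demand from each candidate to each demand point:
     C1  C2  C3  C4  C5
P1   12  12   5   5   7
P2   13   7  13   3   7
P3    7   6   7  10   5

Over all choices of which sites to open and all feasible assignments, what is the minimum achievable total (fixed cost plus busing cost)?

489

Open {P2, P3}; cheapest assignment that respects the capacities:
  P2 (cap 22, load 17): C2, C4, C5 — cost 11×7 + 2×3 + 4×7 = 111
  P3 (cap 14, load 14): C1, C3 — cost 12×7 + 2×7 = 98
  Shipping 209, fixed 280 → total 489.
  Any other capacity-feasible assignment to {P2, P3} ships for at least 209.
Compare {P1, P2}: its best feasible assignment gives total 637.
Compare {P1, P2, P3}: its best feasible assignment gives total 680.
Every other set of open sites that can feasibly serve all demand totals ≥ 637 even under its best assignment. Minimum: 489.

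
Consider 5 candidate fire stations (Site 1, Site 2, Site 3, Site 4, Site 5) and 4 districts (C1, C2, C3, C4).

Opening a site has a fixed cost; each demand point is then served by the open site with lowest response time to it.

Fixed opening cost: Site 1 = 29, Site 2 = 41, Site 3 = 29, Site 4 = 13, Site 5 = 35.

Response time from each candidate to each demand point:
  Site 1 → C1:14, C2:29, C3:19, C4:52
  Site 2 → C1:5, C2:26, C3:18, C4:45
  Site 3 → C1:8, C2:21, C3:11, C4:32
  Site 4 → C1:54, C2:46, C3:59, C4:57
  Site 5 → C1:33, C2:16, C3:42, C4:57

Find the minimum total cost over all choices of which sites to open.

Open {Site 3}: assign each demand point to its cheapest open site.
  C1→Site 3 8, C2→Site 3 21, C3→Site 3 11, C4→Site 3 32
  response time 72, fixed 29 → total 101.
Compare {Site 3, Site 4}: response time 72 + fixed 42 = 114.
Compare {Site 1, Site 3}: response time 72 + fixed 58 = 130.
Compare {Site 3, Site 5}: response time 67 + fixed 64 = 131.
All other subsets cost ≥ 114. Minimum total cost: 101.

101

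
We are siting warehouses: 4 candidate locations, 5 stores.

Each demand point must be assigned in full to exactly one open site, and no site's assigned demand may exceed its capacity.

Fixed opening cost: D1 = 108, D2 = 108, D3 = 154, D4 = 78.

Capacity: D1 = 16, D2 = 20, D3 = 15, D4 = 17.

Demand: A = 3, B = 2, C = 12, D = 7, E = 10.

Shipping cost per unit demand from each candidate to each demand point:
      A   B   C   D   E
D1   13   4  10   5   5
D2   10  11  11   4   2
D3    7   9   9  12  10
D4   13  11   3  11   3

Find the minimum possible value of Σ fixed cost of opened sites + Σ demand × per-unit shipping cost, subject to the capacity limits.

322

Open {D2, D4}; cheapest assignment that respects the capacities:
  D2 (cap 20, load 20): A, D, E — cost 3×10 + 7×4 + 10×2 = 78
  D4 (cap 17, load 14): B, C — cost 2×11 + 12×3 = 58
  Shipping 136, fixed 186 → total 322.
  Any other capacity-feasible assignment to {D2, D4} ships for at least 136.
Compare {D1, D2, D4}: its best feasible assignment gives total 416.
Compare {D1, D2}: its best feasible assignment gives total 422.
Every other set of open sites that can feasibly serve all demand totals ≥ 416 even under its best assignment. Minimum: 322.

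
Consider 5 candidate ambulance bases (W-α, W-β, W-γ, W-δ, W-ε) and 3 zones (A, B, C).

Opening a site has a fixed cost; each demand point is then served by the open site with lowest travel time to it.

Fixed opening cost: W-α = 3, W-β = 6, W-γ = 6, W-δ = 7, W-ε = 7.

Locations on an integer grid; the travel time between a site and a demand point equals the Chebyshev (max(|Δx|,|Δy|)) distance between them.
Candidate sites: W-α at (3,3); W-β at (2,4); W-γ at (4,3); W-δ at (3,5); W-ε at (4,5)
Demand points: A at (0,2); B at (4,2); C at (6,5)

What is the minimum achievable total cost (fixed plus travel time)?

Open {W-α}: assign each demand point to its cheapest open site.
  A→W-α 3, B→W-α 1, C→W-α 3
  travel time 7, fixed 3 → total 10.
Compare {W-γ}: travel time 7 + fixed 6 = 13.
Compare {W-β}: travel time 8 + fixed 6 = 14.
Compare {W-α, W-β}: travel time 6 + fixed 9 = 15.
All other subsets cost ≥ 13. Minimum total cost: 10.

10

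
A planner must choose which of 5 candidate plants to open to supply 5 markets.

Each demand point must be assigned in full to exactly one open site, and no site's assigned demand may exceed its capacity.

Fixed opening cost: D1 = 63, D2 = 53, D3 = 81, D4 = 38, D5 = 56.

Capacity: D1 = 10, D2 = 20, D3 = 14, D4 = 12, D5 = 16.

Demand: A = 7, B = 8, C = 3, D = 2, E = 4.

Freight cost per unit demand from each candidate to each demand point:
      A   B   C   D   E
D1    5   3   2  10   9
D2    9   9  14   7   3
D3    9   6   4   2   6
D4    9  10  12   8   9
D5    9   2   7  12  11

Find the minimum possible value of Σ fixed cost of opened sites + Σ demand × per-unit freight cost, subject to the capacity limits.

Open {D2, D5}; cheapest assignment that respects the capacities:
  D2 (cap 20, load 13): A, D, E — cost 7×9 + 2×7 + 4×3 = 89
  D5 (cap 16, load 11): B, C — cost 8×2 + 3×7 = 37
  Shipping 126, fixed 109 → total 235.
  Any other capacity-feasible assignment to {D2, D5} ships for at least 126.
Compare {D1, D5}: its best feasible assignment gives total 244.
Compare {D4, D5}: its best feasible assignment gives total 254.
Every other set of open sites that can feasibly serve all demand totals ≥ 244 even under its best assignment. Minimum: 235.

235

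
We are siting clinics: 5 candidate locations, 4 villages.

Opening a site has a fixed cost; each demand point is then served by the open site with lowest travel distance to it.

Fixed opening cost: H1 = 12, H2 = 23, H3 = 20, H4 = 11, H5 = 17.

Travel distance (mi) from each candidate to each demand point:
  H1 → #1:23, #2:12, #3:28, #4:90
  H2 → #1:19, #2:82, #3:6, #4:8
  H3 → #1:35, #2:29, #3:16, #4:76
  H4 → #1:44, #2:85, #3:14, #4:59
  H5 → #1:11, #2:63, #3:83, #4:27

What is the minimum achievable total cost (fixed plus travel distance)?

Open {H1, H2}: assign each demand point to its cheapest open site.
  #1→H2 19, #2→H1 12, #3→H2 6, #4→H2 8
  travel distance 45, fixed 35 → total 80.
Compare {H1, H2, H5}: travel distance 37 + fixed 52 = 89.
Compare {H1, H2, H4}: travel distance 45 + fixed 46 = 91.
Compare {H1, H2, H3}: travel distance 45 + fixed 55 = 100.
All other subsets cost ≥ 89. Minimum total cost: 80.

80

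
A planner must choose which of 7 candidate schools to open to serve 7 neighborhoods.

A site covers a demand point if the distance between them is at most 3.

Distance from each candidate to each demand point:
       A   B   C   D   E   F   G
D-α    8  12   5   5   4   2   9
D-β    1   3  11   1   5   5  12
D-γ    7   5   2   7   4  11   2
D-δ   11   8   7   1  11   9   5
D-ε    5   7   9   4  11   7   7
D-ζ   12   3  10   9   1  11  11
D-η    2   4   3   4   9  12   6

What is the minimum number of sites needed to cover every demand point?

Coverage sets (demand points within 3 of each site):
  D-α: {F}
  D-β: {A, B, D}
  D-γ: {C, G}
  D-δ: {D}
  D-ε: {}
  D-ζ: {B, E}
  D-η: {A, C}
No 3 sites suffice: every size-3 union leaves at least one demand point uncovered.
But {D-α, D-β, D-γ, D-ζ} covers everything, so the minimum is 4.

4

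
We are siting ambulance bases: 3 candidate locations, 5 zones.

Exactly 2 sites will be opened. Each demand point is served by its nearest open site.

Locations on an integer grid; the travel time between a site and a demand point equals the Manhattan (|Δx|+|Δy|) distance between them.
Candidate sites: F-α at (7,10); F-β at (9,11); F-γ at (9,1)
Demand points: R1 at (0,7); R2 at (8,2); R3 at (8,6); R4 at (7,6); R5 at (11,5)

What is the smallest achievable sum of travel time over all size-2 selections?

Open {F-α, F-γ}.
  R1→F-α 10, R2→F-γ 2, R3→F-α 5, R4→F-α 4, R5→F-γ 6  ⇒ total 27.
Compare {F-β, F-γ}: total 34.
Compare {F-α, F-β}: total 36.

27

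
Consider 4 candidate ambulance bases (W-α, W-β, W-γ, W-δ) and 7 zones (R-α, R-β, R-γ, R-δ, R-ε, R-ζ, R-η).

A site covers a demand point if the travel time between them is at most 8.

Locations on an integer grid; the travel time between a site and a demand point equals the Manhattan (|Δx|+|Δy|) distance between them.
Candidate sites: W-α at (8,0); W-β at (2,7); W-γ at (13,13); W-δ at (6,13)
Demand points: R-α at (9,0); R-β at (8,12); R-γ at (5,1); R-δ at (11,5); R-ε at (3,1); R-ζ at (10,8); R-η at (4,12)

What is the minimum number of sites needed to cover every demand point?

Coverage sets (demand points within 8 of each site):
  W-α: {R-α, R-γ, R-δ, R-ε}
  W-β: {R-ε, R-η}
  W-γ: {R-β, R-ζ}
  W-δ: {R-β, R-η}
No 2 sites suffice: every size-2 union leaves at least one demand point uncovered.
But {W-α, W-β, W-γ} covers everything, so the minimum is 3.

3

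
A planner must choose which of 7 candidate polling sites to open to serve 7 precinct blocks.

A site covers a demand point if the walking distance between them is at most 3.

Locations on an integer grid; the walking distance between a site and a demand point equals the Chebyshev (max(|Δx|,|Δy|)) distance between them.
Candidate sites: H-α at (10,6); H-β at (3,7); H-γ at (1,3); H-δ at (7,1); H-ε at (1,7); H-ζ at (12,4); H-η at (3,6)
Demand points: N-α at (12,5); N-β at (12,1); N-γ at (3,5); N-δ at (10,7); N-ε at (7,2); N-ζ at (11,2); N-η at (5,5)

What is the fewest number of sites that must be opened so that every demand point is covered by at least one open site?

3

Coverage sets (demand points within 3 of each site):
  H-α: {N-α, N-δ}
  H-β: {N-γ, N-η}
  H-γ: {N-γ}
  H-δ: {N-ε}
  H-ε: {N-γ}
  H-ζ: {N-α, N-β, N-δ, N-ζ}
  H-η: {N-γ, N-η}
No 2 sites suffice: every size-2 union leaves at least one demand point uncovered.
But {H-β, H-δ, H-ζ} covers everything, so the minimum is 3.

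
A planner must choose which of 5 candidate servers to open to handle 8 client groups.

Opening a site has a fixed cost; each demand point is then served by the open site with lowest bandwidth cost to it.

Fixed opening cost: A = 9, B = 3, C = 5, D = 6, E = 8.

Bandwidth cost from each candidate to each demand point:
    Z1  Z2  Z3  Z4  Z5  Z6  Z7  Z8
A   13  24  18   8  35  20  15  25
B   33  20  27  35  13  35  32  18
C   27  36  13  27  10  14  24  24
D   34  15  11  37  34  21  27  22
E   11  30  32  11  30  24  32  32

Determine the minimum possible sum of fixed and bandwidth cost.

127

Open {A, B, C, D}: assign each demand point to its cheapest open site.
  Z1→A 13, Z2→D 15, Z3→D 11, Z4→A 8, Z5→C 10, Z6→C 14, Z7→A 15, Z8→B 18
  bandwidth cost 104, fixed 23 → total 127.
Compare {A, B, C}: bandwidth cost 111 + fixed 17 = 128.
Compare {A, C, D}: bandwidth cost 108 + fixed 20 = 128.
Compare {A, B, D}: bandwidth cost 113 + fixed 18 = 131.
All other subsets cost ≥ 128. Minimum total cost: 127.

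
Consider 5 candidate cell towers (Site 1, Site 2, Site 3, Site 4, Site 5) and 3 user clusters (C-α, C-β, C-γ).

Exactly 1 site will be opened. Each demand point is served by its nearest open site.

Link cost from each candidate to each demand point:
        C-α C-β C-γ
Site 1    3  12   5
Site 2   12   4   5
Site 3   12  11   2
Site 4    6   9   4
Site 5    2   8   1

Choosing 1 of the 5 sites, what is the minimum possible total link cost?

11

Open {Site 5}.
  C-α→Site 5 2, C-β→Site 5 8, C-γ→Site 5 1  ⇒ total 11.
Compare {Site 4}: total 19.
Compare {Site 1}: total 20.
No size-1 selection does better; minimum is 11.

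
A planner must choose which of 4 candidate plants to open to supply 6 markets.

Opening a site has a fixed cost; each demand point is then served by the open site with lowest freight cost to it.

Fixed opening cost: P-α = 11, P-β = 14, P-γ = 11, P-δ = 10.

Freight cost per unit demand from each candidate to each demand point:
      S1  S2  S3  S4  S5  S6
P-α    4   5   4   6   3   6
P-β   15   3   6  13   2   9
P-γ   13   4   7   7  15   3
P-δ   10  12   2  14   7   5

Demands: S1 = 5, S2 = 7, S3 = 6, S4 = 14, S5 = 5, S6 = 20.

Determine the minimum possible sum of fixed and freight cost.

251

Open {P-α, P-γ, P-δ}: assign each demand point to its cheapest open site.
  S1→P-α 5×4=20, S2→P-γ 7×4=28, S3→P-δ 6×2=12, S4→P-α 14×6=84, S5→P-α 5×3=15, S6→P-γ 20×3=60
  freight cost 219, fixed 32 → total 251.
Compare {P-α, P-γ}: freight cost 231 + fixed 22 = 253.
Compare {P-α, P-β, P-γ, P-δ}: freight cost 207 + fixed 46 = 253.
Compare {P-α, P-β, P-γ}: freight cost 219 + fixed 36 = 255.
All other subsets cost ≥ 253. Minimum total cost: 251.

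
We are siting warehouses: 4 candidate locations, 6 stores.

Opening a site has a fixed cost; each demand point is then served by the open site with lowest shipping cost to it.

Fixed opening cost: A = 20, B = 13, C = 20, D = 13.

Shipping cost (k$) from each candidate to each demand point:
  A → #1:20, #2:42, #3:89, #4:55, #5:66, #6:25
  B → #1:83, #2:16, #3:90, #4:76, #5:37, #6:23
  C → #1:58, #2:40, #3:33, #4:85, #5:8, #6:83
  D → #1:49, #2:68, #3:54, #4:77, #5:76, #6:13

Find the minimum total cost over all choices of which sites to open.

208

Open {A, B, C}: assign each demand point to its cheapest open site.
  #1→A 20, #2→B 16, #3→C 33, #4→A 55, #5→C 8, #6→B 23
  shipping cost 155, fixed 53 → total 208.
Compare {A, B, C, D}: shipping cost 145 + fixed 66 = 211.
Compare {A, C}: shipping cost 181 + fixed 40 = 221.
Compare {A, C, D}: shipping cost 169 + fixed 53 = 222.
All other subsets cost ≥ 211. Minimum total cost: 208.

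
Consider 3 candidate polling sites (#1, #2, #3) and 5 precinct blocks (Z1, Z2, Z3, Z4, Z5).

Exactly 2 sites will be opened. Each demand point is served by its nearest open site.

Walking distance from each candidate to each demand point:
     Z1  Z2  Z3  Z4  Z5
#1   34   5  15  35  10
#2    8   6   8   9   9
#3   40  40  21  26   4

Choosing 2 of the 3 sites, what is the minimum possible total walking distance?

35

Open {#2, #3}.
  Z1→#2 8, Z2→#2 6, Z3→#2 8, Z4→#2 9, Z5→#3 4  ⇒ total 35.
Compare {#1, #2}: total 39.
Compare {#1, #3}: total 84.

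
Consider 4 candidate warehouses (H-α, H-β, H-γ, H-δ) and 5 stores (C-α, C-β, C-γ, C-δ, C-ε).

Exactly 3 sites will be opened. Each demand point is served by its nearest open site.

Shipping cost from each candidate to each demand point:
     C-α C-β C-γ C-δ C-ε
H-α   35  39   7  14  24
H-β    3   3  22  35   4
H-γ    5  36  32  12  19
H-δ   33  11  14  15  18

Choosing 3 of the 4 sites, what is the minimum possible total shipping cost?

Open {H-α, H-β, H-γ}.
  C-α→H-β 3, C-β→H-β 3, C-γ→H-α 7, C-δ→H-γ 12, C-ε→H-β 4  ⇒ total 29.
Compare {H-α, H-β, H-δ}: total 31.
Compare {H-β, H-γ, H-δ}: total 36.
No size-3 selection does better; minimum is 29.

29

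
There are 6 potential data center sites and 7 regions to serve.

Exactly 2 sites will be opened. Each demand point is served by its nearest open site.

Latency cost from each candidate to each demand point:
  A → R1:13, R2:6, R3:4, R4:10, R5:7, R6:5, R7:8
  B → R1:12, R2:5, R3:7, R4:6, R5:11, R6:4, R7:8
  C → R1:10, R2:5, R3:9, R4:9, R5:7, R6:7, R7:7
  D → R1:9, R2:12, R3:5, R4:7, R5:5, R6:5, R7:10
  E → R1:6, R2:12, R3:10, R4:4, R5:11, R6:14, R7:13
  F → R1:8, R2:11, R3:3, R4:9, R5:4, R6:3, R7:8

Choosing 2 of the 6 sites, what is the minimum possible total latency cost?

Open {B, F}.
  R1→F 8, R2→B 5, R3→F 3, R4→B 6, R5→F 4, R6→F 3, R7→B 8  ⇒ total 37.
Compare {C, F}: total 39.
Compare {E, F}: total 39.
No size-2 selection does better; minimum is 37.

37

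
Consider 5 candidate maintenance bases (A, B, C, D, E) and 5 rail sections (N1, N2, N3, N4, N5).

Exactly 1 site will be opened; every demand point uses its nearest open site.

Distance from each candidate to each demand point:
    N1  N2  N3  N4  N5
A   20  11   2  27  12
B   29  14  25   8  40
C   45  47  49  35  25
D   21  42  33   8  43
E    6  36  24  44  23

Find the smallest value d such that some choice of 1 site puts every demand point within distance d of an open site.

27

Open {A}.
  Farthest demand point is N4 at distance 27 (to A); all others are ≤ 27.
With {B} the worst case is 40.
With {D} the worst case is 43.
No size-1 selection achieves below 27.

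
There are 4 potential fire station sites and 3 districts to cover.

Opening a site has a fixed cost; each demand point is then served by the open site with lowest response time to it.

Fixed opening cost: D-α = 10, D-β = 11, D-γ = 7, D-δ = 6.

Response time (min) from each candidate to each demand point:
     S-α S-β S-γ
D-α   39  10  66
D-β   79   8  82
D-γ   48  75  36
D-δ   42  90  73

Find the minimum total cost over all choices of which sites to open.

102

Open {D-α, D-γ}: assign each demand point to its cheapest open site.
  S-α→D-α 39, S-β→D-α 10, S-γ→D-γ 36
  response time 85, fixed 17 → total 102.
Compare {D-α, D-γ, D-δ}: response time 85 + fixed 23 = 108.
Compare {D-β, D-γ}: response time 92 + fixed 18 = 110.
Compare {D-β, D-γ, D-δ}: response time 86 + fixed 24 = 110.
All other subsets cost ≥ 108. Minimum total cost: 102.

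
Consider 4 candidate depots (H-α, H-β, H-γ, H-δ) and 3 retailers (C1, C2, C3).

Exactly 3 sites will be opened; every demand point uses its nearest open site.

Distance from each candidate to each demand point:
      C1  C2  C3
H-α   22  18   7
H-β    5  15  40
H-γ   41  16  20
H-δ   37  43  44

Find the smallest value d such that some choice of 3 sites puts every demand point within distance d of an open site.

15

Open {H-α, H-β, H-γ}.
  Farthest demand point is C2 at distance 15 (to H-β); all others are ≤ 15.
With {H-α, H-β, H-δ} the worst case is 15.
With {H-β, H-γ, H-δ} the worst case is 20.
No size-3 selection achieves below 15.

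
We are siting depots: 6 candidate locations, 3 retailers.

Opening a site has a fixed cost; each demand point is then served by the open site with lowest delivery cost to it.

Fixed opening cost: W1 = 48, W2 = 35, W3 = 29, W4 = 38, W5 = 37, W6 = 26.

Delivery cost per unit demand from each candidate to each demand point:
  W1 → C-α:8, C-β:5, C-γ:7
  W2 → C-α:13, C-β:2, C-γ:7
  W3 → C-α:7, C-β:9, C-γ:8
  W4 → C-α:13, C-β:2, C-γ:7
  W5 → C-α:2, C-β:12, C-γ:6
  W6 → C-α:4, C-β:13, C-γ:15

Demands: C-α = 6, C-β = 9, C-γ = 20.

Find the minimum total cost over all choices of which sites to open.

Open {W2, W5}: assign each demand point to its cheapest open site.
  C-α→W5 6×2=12, C-β→W2 9×2=18, C-γ→W5 20×6=120
  delivery cost 150, fixed 72 → total 222.
Compare {W4, W5}: delivery cost 150 + fixed 75 = 225.
Compare {W2, W6}: delivery cost 182 + fixed 61 = 243.
Compare {W4, W6}: delivery cost 182 + fixed 64 = 246.
All other subsets cost ≥ 225. Minimum total cost: 222.

222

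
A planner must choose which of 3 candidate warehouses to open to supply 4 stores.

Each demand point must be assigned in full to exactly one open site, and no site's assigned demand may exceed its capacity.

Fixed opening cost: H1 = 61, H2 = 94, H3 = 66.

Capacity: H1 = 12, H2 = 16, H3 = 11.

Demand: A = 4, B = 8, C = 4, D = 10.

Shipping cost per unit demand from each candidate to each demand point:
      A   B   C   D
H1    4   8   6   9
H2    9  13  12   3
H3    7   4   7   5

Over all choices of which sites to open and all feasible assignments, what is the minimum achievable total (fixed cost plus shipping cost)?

Open {H1, H2}; cheapest assignment that respects the capacities:
  H1 (cap 12, load 12): B, C — cost 8×8 + 4×6 = 88
  H2 (cap 16, load 14): A, D — cost 4×9 + 10×3 = 66
  Shipping 154, fixed 155 → total 309.
  Any other capacity-feasible assignment to {H1, H2} ships for at least 154.
Compare {H1, H2, H3}: its best feasible assignment gives total 323.
Compare {H2, H3}: its best feasible assignment gives total 398.
Every other set of open sites that can feasibly serve all demand totals ≥ 323 even under its best assignment. Minimum: 309.

309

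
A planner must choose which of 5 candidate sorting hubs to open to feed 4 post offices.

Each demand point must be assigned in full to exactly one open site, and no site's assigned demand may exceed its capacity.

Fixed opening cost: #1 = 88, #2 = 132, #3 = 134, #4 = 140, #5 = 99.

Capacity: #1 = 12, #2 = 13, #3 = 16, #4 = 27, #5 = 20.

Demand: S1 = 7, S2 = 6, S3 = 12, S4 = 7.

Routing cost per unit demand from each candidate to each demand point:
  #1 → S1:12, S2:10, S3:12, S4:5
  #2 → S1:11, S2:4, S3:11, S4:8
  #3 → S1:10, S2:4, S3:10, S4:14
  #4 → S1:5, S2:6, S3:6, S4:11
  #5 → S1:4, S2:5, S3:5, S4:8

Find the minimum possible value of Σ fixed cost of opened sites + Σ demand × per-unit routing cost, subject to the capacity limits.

Open {#2, #5}; cheapest assignment that respects the capacities:
  #2 (cap 13, load 13): S2, S4 — cost 6×4 + 7×8 = 80
  #5 (cap 20, load 19): S1, S3 — cost 7×4 + 12×5 = 88
  Shipping 168, fixed 231 → total 399.
  Any other capacity-feasible assignment to {#2, #5} ships for at least 168.
Compare {#1, #4}: its best feasible assignment gives total 406.
Compare {#4, #5}: its best feasible assignment gives total 425.
Every other set of open sites that can feasibly serve all demand totals ≥ 406 even under its best assignment. Minimum: 399.

399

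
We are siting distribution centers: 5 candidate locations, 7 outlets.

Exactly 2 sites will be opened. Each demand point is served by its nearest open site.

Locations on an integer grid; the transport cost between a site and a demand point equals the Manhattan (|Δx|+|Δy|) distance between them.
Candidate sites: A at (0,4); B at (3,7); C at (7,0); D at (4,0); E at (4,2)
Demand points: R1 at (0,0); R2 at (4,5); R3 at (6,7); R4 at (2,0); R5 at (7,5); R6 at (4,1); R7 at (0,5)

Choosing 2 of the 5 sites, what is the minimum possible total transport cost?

24

Open {B, D}.
  R1→D 4, R2→B 3, R3→B 3, R4→D 2, R5→B 6, R6→D 1, R7→B 5  ⇒ total 24.
Compare {A, E}: total 26.
Compare {B, E}: total 28.
No size-2 selection does better; minimum is 24.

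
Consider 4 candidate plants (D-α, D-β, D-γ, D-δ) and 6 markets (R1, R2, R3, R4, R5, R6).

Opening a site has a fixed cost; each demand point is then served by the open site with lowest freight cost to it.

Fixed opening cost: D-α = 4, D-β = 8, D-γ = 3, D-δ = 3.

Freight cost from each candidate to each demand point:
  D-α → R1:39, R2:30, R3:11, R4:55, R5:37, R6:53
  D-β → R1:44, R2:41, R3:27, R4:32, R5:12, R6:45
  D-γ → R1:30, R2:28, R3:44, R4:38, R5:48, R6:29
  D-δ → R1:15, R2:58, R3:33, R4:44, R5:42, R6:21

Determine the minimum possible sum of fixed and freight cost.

136

Open {D-α, D-β, D-δ}: assign each demand point to its cheapest open site.
  R1→D-δ 15, R2→D-α 30, R3→D-α 11, R4→D-β 32, R5→D-β 12, R6→D-δ 21
  freight cost 121, fixed 15 → total 136.
Compare {D-α, D-β, D-γ, D-δ}: freight cost 119 + fixed 18 = 137.
Compare {D-β, D-γ, D-δ}: freight cost 135 + fixed 14 = 149.
Compare {D-α, D-β, D-γ}: freight cost 142 + fixed 15 = 157.
All other subsets cost ≥ 137. Minimum total cost: 136.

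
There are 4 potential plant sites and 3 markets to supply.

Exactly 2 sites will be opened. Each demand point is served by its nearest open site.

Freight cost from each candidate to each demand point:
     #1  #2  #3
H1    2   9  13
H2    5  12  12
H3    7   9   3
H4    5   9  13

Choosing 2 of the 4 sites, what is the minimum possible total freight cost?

Open {H1, H3}.
  #1→H1 2, #2→H1 9, #3→H3 3  ⇒ total 14.
Compare {H2, H3}: total 17.
Compare {H3, H4}: total 17.
No size-2 selection does better; minimum is 14.

14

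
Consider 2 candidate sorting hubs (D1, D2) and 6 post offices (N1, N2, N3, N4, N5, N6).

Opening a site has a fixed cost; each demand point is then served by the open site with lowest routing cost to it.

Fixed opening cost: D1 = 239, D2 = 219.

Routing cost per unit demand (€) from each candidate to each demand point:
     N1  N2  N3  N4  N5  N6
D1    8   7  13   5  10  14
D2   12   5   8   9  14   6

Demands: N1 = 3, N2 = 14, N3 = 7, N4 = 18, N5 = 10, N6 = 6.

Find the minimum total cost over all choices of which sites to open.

719

Open {D2}: assign each demand point to its cheapest open site.
  N1→D2 3×12=36, N2→D2 14×5=70, N3→D2 7×8=56, N4→D2 18×9=162, N5→D2 10×14=140, N6→D2 6×6=36
  routing cost 500, fixed 219 → total 719.
Compare {D1}: routing cost 487 + fixed 239 = 726.
Compare {D1, D2}: routing cost 376 + fixed 458 = 834.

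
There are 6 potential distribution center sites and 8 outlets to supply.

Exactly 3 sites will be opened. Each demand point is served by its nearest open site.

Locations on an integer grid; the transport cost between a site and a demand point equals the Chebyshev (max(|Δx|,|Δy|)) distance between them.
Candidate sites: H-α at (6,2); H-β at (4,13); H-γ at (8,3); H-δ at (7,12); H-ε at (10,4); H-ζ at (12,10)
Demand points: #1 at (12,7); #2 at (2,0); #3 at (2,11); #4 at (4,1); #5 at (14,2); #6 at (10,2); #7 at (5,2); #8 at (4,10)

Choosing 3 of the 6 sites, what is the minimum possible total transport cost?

21

Open {H-α, H-β, H-ε}.
  #1→H-ε 3, #2→H-α 4, #3→H-β 2, #4→H-α 2, #5→H-ε 4, #6→H-ε 2, #7→H-α 1, #8→H-β 3  ⇒ total 21.
Compare {H-α, H-β, H-γ}: total 24.
Compare {H-α, H-δ, H-ε}: total 24.
No size-3 selection does better; minimum is 21.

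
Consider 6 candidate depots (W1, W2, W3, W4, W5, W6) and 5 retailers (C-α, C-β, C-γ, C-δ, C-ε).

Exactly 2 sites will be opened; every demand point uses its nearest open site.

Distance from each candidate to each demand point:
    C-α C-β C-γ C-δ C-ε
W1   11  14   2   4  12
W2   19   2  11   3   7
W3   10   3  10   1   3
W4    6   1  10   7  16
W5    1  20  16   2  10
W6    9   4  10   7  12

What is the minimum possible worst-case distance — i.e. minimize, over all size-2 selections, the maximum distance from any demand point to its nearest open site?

Open {W1, W3}.
  Farthest demand point is C-α at distance 10 (to W3); all others are ≤ 10.
With {W2, W3} the worst case is 10.
With {W2, W4} the worst case is 10.
No size-2 selection achieves below 10.

10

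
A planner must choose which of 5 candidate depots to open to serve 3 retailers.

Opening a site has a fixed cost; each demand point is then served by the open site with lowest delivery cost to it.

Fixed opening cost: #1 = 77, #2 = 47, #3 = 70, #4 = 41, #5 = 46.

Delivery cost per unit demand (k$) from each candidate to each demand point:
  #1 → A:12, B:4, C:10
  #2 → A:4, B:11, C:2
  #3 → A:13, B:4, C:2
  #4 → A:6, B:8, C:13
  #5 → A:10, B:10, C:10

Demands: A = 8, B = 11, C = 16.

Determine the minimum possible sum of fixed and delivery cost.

225

Open {#2, #3}: assign each demand point to its cheapest open site.
  A→#2 8×4=32, B→#3 11×4=44, C→#2 16×2=32
  delivery cost 108, fixed 117 → total 225.
Compare {#2}: delivery cost 185 + fixed 47 = 232.
Compare {#1, #2}: delivery cost 108 + fixed 124 = 232.
Compare {#3, #4}: delivery cost 124 + fixed 111 = 235.
All other subsets cost ≥ 232. Minimum total cost: 225.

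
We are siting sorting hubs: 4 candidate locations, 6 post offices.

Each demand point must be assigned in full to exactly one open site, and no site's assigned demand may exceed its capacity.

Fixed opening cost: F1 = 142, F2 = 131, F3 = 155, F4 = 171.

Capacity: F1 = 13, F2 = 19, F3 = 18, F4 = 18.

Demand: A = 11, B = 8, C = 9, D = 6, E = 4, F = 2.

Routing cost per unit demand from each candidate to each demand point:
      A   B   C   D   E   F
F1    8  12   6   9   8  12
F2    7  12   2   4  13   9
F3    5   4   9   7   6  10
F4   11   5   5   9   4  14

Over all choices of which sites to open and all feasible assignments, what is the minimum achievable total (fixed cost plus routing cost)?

Open {F2, F3, F4}; cheapest assignment that respects the capacities:
  F2 (cap 19, load 17): C, D, F — cost 9×2 + 6×4 + 2×9 = 60
  F3 (cap 18, load 11): A — cost 11×5 = 55
  F4 (cap 18, load 12): B, E — cost 8×5 + 4×4 = 56
  Shipping 171, fixed 457 → total 628.
  Any other capacity-feasible assignment to {F2, F3, F4} ships for at least 171.
Compare {F1, F2, F3}: its best feasible assignment gives total 632.
Compare {F1, F2, F4}: its best feasible assignment gives total 648.
Every other set of open sites that can feasibly serve all demand totals ≥ 632 even under its best assignment. Minimum: 628.

628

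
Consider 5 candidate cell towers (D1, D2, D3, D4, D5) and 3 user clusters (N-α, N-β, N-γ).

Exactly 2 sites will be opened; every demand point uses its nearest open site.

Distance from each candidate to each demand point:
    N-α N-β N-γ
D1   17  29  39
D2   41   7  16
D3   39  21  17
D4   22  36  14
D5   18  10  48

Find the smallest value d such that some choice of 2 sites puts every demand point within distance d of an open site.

Open {D1, D2}.
  Farthest demand point is N-α at distance 17 (to D1); all others are ≤ 17.
With {D2, D5} the worst case is 18.
With {D3, D5} the worst case is 18.
No size-2 selection achieves below 17.

17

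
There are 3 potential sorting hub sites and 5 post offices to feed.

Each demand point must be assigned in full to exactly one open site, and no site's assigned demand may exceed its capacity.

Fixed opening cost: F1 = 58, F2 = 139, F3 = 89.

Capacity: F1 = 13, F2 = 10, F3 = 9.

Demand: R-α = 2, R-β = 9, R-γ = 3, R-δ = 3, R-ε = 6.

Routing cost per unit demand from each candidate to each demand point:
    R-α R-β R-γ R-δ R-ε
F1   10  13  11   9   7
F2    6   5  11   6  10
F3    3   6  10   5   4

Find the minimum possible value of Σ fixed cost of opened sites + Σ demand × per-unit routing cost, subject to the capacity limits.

421

Open {F1, F2, F3}; cheapest assignment that respects the capacities:
  F1 (cap 13, load 6): R-γ, R-δ — cost 3×11 + 3×9 = 60
  F2 (cap 10, load 9): R-β — cost 9×5 = 45
  F3 (cap 9, load 8): R-α, R-ε — cost 2×3 + 6×4 = 30
  Shipping 135, fixed 286 → total 421.
  Any other capacity-feasible assignment to {F1, F2, F3} ships for at least 135.
Total demand is 23; every other set of sites either has combined capacity below 23 or cannot fit the demands without splitting one across sites, so {F1, F2, F3} is the only feasible choice of open sites. Minimum: 421.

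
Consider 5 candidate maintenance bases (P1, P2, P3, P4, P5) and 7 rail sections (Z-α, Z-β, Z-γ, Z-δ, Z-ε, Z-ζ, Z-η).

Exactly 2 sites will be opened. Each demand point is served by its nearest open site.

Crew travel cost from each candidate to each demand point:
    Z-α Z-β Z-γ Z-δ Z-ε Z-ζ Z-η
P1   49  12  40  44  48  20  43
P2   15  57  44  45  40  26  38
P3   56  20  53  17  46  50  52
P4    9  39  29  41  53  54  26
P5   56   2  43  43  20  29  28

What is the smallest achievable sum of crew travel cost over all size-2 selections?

Open {P4, P5}.
  Z-α→P4 9, Z-β→P5 2, Z-γ→P4 29, Z-δ→P4 41, Z-ε→P5 20, Z-ζ→P5 29, Z-η→P4 26  ⇒ total 156.
Compare {P2, P5}: total 177.
Compare {P1, P4}: total 185.
No size-2 selection does better; minimum is 156.

156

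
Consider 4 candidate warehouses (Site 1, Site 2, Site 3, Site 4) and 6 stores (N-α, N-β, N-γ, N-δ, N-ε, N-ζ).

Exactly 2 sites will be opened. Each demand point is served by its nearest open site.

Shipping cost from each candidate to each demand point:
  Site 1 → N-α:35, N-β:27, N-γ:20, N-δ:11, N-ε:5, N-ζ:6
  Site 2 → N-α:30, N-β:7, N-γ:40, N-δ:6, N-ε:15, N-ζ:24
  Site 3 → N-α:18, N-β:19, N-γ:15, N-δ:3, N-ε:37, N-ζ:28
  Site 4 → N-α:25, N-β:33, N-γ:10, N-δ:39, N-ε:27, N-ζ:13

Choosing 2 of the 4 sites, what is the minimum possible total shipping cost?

Open {Site 1, Site 3}.
  N-α→Site 3 18, N-β→Site 3 19, N-γ→Site 3 15, N-δ→Site 3 3, N-ε→Site 1 5, N-ζ→Site 1 6  ⇒ total 66.
Compare {Site 1, Site 2}: total 74.
Compare {Site 2, Site 4}: total 76.
No size-2 selection does better; minimum is 66.

66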